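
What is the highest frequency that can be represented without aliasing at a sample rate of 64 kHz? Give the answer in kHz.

32 kHz

Nyquist frequency = sample rate / 2 = 64,000 / 2 = 32 kHz.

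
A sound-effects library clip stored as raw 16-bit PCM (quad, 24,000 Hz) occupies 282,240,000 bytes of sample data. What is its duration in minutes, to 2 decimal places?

Byte rate = 24,000 × 2 × 4 = 192,000 bytes/s.
Duration = 282,240,000 / 192,000 = 1,470 s.
1,470 s / 60 = 24.50 minutes.

24.50 minutes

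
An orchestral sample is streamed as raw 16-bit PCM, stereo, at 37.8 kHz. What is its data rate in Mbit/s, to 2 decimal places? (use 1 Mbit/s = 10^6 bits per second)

1.21 Mbit/s

Bit rate = 37,800 × 16 × 2 = 1,209,600 bits/s.
= 1.21 Mbit/s.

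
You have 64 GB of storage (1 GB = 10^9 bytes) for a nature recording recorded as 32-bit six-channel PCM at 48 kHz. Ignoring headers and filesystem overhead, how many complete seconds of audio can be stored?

55,555 seconds

Uncompressed byte rate = 48,000 × 4 × 6 = 1,152,000 bytes/s.
Capacity = 64 × 1,000,000,000 = 64,000,000,000 bytes.
64,000,000,000 / 1,152,000 ≈ 55555.56 s → 55,555 seconds.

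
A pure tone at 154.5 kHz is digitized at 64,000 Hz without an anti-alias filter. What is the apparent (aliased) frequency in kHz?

26.5 kHz

Nyquist = 64,000/2 = 32,000 Hz; 154,500 Hz exceeds it.
Alias = |154,500 − 2×64,000| = |154,500 − 128,000| = 26,500 Hz = 26.5 kHz.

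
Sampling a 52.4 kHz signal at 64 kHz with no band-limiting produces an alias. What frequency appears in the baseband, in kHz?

11.6 kHz

Nyquist = 64,000/2 = 32,000 Hz; 52,400 Hz exceeds it.
Alias = |52,400 − 1×64,000| = |52,400 − 64,000| = 11,600 Hz = 11.6 kHz.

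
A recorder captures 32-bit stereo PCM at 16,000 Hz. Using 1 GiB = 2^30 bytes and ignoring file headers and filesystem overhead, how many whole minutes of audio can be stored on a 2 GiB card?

279 minutes

Uncompressed byte rate = 16,000 × 4 × 2 = 128,000 bytes/s.
Capacity = 2 × 1,073,741,824 = 2,147,483,648 bytes.
2,147,483,648 / 128,000 ≈ 16777.22 s → 279 minutes.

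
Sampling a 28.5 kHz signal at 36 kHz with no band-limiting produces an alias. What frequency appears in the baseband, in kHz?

7.5 kHz

Nyquist = 36,000/2 = 18,000 Hz; 28,500 Hz exceeds it.
Alias = |28,500 − 1×36,000| = |28,500 − 36,000| = 7,500 Hz = 7.5 kHz.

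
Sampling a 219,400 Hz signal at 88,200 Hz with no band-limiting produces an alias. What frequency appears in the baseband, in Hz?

Nyquist = 88,200/2 = 44,100 Hz; 219,400 Hz exceeds it.
Alias = |219,400 − 2×88,200| = |219,400 − 176,400| = 43,000 Hz.

43,000 Hz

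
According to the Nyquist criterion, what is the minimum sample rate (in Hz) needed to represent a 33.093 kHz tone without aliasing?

66,186 Hz

Minimum sample rate = 2 × 33,093 Hz = 66,186 Hz.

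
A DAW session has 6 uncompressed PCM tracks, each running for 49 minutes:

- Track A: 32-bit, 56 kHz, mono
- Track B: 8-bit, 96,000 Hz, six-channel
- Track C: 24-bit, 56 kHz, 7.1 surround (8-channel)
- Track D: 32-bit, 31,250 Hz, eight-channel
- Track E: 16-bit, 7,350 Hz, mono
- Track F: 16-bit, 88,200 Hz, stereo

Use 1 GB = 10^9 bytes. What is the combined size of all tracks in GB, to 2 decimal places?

10.32 GB

49 minutes = 2,940 s.
Track A: 56,000 × 2,940 × 4 × 1 = 658,560,000 bytes.
Track B: 96,000 × 2,940 × 1 × 6 = 1,693,440,000 bytes.
Track C: 56,000 × 2,940 × 3 × 8 = 3,951,360,000 bytes.
Track D: 31,250 × 2,940 × 4 × 8 = 2,940,000,000 bytes.
Track E: 7,350 × 2,940 × 2 × 1 = 43,218,000 bytes.
Track F: 88,200 × 2,940 × 2 × 2 = 1,037,232,000 bytes.
Total = 10,323,810,000 bytes = 10.32 GB.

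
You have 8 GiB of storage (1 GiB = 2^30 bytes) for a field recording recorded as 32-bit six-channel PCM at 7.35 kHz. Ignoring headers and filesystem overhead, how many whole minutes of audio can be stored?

Uncompressed byte rate = 7,350 × 4 × 6 = 176,400 bytes/s.
Capacity = 8 × 1,073,741,824 = 8,589,934,592 bytes.
8,589,934,592 / 176,400 ≈ 48695.77 s → 811 minutes.

811 minutes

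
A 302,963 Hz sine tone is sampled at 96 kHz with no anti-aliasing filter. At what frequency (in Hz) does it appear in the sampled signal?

14,963 Hz

Nyquist = 96,000/2 = 48,000 Hz; 302,963 Hz exceeds it.
Alias = |302,963 − 3×96,000| = |302,963 − 288,000| = 14,963 Hz.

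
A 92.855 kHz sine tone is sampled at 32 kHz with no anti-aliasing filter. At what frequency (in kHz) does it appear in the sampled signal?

Nyquist = 32,000/2 = 16,000 Hz; 92,855 Hz exceeds it.
Alias = |92,855 − 3×32,000| = |92,855 − 96,000| = 3,145 Hz = 3.145 kHz.

3.145 kHz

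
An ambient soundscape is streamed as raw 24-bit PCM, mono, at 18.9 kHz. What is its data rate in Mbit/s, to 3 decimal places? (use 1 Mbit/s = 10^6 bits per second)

0.454 Mbit/s

Bit rate = 18,900 × 24 × 1 = 453,600 bits/s.
= 0.454 Mbit/s.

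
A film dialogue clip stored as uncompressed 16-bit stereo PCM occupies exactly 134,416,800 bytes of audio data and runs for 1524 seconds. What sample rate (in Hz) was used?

Bytes = sample_rate × seconds × bytes_per_sample × channels.
sample_rate = 134,416,800 / (1,524 × 2 × 2) = 134,416,800 / 6,096 = 22,050 Hz.

22,050 Hz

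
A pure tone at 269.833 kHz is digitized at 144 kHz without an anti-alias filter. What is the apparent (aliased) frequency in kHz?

18.167 kHz

Nyquist = 144,000/2 = 72,000 Hz; 269,833 Hz exceeds it.
Alias = |269,833 − 2×144,000| = |269,833 − 288,000| = 18,167 Hz = 18.167 kHz.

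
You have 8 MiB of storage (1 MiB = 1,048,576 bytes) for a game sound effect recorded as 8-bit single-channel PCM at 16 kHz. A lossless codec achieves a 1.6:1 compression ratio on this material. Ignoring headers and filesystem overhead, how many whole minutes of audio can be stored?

Uncompressed byte rate = 16,000 × 1 × 1 = 16,000 bytes/s.
After 1.6:1 compression, effective rate ≈ 10000 bytes/s.
Capacity = 8 × 1,048,576 = 8,388,608 bytes.
8,388,608 / effective rate ≈ 838.86 s → 13 minutes.

13 minutes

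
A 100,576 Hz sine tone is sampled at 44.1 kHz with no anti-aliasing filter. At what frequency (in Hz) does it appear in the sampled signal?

Nyquist = 44,100/2 = 22,050 Hz; 100,576 Hz exceeds it.
Alias = |100,576 − 2×44,100| = |100,576 − 88,200| = 12,376 Hz.

12,376 Hz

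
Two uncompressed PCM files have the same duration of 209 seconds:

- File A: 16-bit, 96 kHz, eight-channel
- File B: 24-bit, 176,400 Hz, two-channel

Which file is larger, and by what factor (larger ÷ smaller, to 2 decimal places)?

File A: 96,000 × 2 × 8 = 1,536,000 bytes/s.
File B: 176,400 × 3 × 2 = 1,058,400 bytes/s.
File A is larger; ratio = 321,024,000 / 221,205,600 = 1.45.

File A, by a factor of 1.45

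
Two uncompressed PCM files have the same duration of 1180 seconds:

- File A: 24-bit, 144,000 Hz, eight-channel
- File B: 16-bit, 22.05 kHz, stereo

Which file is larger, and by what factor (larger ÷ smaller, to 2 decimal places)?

File A, by a factor of 39.18

File A: 144,000 × 3 × 8 = 3,456,000 bytes/s.
File B: 22,050 × 2 × 2 = 88,200 bytes/s.
File A is larger; ratio = 4,078,080,000 / 104,076,000 = 39.18.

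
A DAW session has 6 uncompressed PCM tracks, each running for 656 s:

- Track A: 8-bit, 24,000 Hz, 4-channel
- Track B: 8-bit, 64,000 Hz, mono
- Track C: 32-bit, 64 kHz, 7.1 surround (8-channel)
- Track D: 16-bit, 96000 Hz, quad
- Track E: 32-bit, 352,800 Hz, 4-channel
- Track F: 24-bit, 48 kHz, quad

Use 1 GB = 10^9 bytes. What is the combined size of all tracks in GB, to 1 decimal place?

Track A: 24,000 × 656 × 1 × 4 = 62,976,000 bytes.
Track B: 64,000 × 656 × 1 × 1 = 41,984,000 bytes.
Track C: 64,000 × 656 × 4 × 8 = 1,343,488,000 bytes.
Track D: 96,000 × 656 × 2 × 4 = 503,808,000 bytes.
Track E: 352,800 × 656 × 4 × 4 = 3,702,988,800 bytes.
Track F: 48,000 × 656 × 3 × 4 = 377,856,000 bytes.
Total = 6,033,100,800 bytes = 6.0 GB.

6.0 GB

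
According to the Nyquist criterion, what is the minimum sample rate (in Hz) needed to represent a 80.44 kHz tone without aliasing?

160,880 Hz

Minimum sample rate = 2 × 80,440 Hz = 160,880 Hz.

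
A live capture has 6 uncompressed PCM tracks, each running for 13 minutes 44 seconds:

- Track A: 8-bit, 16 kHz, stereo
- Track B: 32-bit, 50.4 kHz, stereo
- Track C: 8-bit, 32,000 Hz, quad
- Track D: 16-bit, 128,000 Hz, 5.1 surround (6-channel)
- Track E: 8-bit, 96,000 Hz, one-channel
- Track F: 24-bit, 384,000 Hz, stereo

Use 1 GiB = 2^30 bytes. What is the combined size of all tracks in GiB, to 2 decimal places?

3.45 GiB

13 minutes 44 seconds = 824 s.
Track A: 16,000 × 824 × 1 × 2 = 26,368,000 bytes.
Track B: 50,400 × 824 × 4 × 2 = 332,236,800 bytes.
Track C: 32,000 × 824 × 1 × 4 = 105,472,000 bytes.
Track D: 128,000 × 824 × 2 × 6 = 1,265,664,000 bytes.
Track E: 96,000 × 824 × 1 × 1 = 79,104,000 bytes.
Track F: 384,000 × 824 × 3 × 2 = 1,898,496,000 bytes.
Total = 3,707,340,800 bytes = 3.45 GiB.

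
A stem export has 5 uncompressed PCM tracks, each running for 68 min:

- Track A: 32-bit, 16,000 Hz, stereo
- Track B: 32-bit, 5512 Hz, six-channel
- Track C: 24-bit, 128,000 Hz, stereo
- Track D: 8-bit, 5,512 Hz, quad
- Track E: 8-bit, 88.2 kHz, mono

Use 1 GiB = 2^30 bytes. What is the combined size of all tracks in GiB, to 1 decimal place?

4.3 GiB

68 min = 4,080 s.
Track A: 16,000 × 4,080 × 4 × 2 = 522,240,000 bytes.
Track B: 5,512 × 4,080 × 4 × 6 = 539,735,040 bytes.
Track C: 128,000 × 4,080 × 3 × 2 = 3,133,440,000 bytes.
Track D: 5,512 × 4,080 × 1 × 4 = 89,955,840 bytes.
Track E: 88,200 × 4,080 × 1 × 1 = 359,856,000 bytes.
Total = 4,645,226,880 bytes = 4.3 GiB.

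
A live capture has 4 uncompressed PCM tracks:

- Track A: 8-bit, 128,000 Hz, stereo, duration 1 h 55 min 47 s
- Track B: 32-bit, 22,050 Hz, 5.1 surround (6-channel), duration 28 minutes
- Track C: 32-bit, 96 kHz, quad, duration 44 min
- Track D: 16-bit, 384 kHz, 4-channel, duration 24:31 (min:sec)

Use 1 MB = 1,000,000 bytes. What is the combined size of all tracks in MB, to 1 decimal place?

11241.4 MB

Track A: 1 h 55 min 47 s = 6,947 s; 128,000 × 6,947 × 1 × 2 = 1,778,432,000 bytes.
Track B: 28 minutes = 1,680 s; 22,050 × 1,680 × 4 × 6 = 889,056,000 bytes.
Track C: 44 min = 2,640 s; 96,000 × 2,640 × 4 × 4 = 4,055,040,000 bytes.
Track D: 24:31 (min:sec) = 1,471 s; 384,000 × 1,471 × 2 × 4 = 4,518,912,000 bytes.
Total = 11,241,440,000 bytes = 11241.4 MB.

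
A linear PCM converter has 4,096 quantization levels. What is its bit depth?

12 bits

log2(4,096) = 12.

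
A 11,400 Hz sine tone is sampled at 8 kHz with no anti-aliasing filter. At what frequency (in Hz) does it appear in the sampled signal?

3,400 Hz

Nyquist = 8,000/2 = 4,000 Hz; 11,400 Hz exceeds it.
Alias = |11,400 − 1×8,000| = |11,400 − 8,000| = 3,400 Hz.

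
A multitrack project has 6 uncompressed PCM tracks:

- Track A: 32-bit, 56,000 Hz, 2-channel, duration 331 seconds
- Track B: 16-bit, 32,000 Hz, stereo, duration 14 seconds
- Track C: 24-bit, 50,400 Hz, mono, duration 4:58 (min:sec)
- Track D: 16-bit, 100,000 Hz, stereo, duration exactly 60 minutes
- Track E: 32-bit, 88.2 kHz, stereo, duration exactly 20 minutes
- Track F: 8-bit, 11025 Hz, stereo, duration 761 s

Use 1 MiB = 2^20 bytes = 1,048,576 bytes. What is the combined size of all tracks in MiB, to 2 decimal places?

2382.89 MiB

Track A: 56,000 × 331 × 4 × 2 = 148,288,000 bytes.
Track B: 32,000 × 14 × 2 × 2 = 1,792,000 bytes.
Track C: 4:58 (min:sec) = 298 s; 50,400 × 298 × 3 × 1 = 45,057,600 bytes.
Track D: exactly 60 minutes = 3,600 s; 100,000 × 3,600 × 2 × 2 = 1,440,000,000 bytes.
Track E: exactly 20 minutes = 1,200 s; 88,200 × 1,200 × 4 × 2 = 846,720,000 bytes.
Track F: 11,025 × 761 × 1 × 2 = 16,780,050 bytes.
Total = 2,498,637,650 bytes = 2382.89 MiB.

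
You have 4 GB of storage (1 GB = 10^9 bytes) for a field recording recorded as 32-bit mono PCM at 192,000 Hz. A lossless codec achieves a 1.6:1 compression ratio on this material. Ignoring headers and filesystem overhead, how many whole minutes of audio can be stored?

Uncompressed byte rate = 192,000 × 4 × 1 = 768,000 bytes/s.
After 1.6:1 compression, effective rate ≈ 480000 bytes/s.
Capacity = 4 × 1,000,000,000 = 4,000,000,000 bytes.
4,000,000,000 / effective rate ≈ 8333.33 s → 138 minutes.

138 minutes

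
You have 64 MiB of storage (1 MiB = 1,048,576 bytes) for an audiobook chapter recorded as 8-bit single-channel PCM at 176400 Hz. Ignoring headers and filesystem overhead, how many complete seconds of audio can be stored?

Uncompressed byte rate = 176,400 × 1 × 1 = 176,400 bytes/s.
Capacity = 64 × 1,048,576 = 67,108,864 bytes.
67,108,864 / 176,400 ≈ 380.44 s → 380 seconds.

380 seconds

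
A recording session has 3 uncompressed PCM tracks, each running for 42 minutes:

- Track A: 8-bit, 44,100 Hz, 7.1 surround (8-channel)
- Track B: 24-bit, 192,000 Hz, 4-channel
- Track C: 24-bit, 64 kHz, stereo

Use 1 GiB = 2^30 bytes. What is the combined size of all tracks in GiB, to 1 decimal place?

42 minutes = 2,520 s.
Track A: 44,100 × 2,520 × 1 × 8 = 889,056,000 bytes.
Track B: 192,000 × 2,520 × 3 × 4 = 5,806,080,000 bytes.
Track C: 64,000 × 2,520 × 3 × 2 = 967,680,000 bytes.
Total = 7,662,816,000 bytes = 7.1 GiB.

7.1 GiB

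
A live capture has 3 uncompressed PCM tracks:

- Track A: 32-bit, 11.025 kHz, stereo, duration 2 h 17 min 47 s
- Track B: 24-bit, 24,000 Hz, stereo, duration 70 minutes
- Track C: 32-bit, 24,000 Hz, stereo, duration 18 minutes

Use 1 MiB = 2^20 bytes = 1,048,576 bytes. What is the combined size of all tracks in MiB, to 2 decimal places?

1469.91 MiB

Track A: 2 h 17 min 47 s = 8,267 s; 11,025 × 8,267 × 4 × 2 = 729,149,400 bytes.
Track B: 70 minutes = 4,200 s; 24,000 × 4,200 × 3 × 2 = 604,800,000 bytes.
Track C: 18 minutes = 1,080 s; 24,000 × 1,080 × 4 × 2 = 207,360,000 bytes.
Total = 1,541,309,400 bytes = 1469.91 MiB.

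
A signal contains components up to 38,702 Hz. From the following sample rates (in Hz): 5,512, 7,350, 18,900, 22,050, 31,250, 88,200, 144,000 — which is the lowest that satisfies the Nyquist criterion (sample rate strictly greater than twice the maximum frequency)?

Need sample rate > 2 × 38,702 = 77,404 Hz.
Lowest listed rate above 77,404 Hz is 88,200 Hz.

88,200 Hz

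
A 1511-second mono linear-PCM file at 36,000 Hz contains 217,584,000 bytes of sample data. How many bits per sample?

32 bits

Bytes per sample = 217,584,000 / (36,000 × 1,511 × 1) = 217,584,000 / 54,396,000 = 4.
Bit depth = 4 × 8 = 32 bits.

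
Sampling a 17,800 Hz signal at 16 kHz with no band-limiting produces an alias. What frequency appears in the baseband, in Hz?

1,800 Hz

Nyquist = 16,000/2 = 8,000 Hz; 17,800 Hz exceeds it.
Alias = |17,800 − 1×16,000| = |17,800 − 16,000| = 1,800 Hz.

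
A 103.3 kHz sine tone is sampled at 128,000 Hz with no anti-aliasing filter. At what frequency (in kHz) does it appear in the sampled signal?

24.7 kHz

Nyquist = 128,000/2 = 64,000 Hz; 103,300 Hz exceeds it.
Alias = |103,300 − 1×128,000| = |103,300 − 128,000| = 24,700 Hz = 24.7 kHz.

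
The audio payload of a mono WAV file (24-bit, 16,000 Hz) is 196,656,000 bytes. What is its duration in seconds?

4,097 seconds

Byte rate = 16,000 × 3 × 1 = 48,000 bytes/s.
Duration = 196,656,000 / 48,000 = 4,097 s.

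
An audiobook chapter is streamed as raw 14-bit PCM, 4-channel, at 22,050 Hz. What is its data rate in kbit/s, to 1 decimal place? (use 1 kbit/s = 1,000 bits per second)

1234.8 kbit/s

Bit rate = 22,050 × 14 × 4 = 1,234,800 bits/s.
= 1234.8 kbit/s.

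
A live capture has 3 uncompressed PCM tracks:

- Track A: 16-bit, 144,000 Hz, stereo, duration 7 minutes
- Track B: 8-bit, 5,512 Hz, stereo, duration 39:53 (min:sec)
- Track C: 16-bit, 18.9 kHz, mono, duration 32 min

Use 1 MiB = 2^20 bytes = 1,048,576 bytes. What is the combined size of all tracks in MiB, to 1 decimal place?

325.1 MiB

Track A: 7 minutes = 420 s; 144,000 × 420 × 2 × 2 = 241,920,000 bytes.
Track B: 39:53 (min:sec) = 2,393 s; 5,512 × 2,393 × 1 × 2 = 26,380,432 bytes.
Track C: 32 min = 1,920 s; 18,900 × 1,920 × 2 × 1 = 72,576,000 bytes.
Total = 340,876,432 bytes = 325.1 MiB.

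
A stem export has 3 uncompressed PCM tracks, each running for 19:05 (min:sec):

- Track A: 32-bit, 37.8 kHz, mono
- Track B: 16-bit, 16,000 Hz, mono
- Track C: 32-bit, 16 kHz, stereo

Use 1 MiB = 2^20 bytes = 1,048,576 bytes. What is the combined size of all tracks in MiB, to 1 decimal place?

339.8 MiB

19:05 (min:sec) = 1,145 s.
Track A: 37,800 × 1,145 × 4 × 1 = 173,124,000 bytes.
Track B: 16,000 × 1,145 × 2 × 1 = 36,640,000 bytes.
Track C: 16,000 × 1,145 × 4 × 2 = 146,560,000 bytes.
Total = 356,324,000 bytes = 339.8 MiB.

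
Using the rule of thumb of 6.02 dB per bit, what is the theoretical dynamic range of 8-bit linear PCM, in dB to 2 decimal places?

8 × 6.02 = 48.16 dB.

48.16 dB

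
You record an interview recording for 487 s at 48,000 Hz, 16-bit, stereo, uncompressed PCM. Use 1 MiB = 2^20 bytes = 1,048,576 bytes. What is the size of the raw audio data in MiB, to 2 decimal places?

89.17 MiB

Bytes = 48,000 samples/s × 487 s × 2 bytes/sample × 2 ch = 93,504,000 bytes.
93,504,000 / 1,048,576 = 89.17 MiB.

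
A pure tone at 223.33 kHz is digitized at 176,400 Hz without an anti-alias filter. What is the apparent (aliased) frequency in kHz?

46.93 kHz

Nyquist = 176,400/2 = 88,200 Hz; 223,330 Hz exceeds it.
Alias = |223,330 − 1×176,400| = |223,330 − 176,400| = 46,930 Hz = 46.93 kHz.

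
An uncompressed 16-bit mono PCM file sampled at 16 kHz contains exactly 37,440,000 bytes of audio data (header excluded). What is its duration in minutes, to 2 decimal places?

Byte rate = 16,000 × 2 × 1 = 32,000 bytes/s.
Duration = 37,440,000 / 32,000 = 1,170 s.
1,170 s / 60 = 19.50 minutes.

19.50 minutes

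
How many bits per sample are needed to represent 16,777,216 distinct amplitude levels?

log2(16,777,216) = 24.

24 bits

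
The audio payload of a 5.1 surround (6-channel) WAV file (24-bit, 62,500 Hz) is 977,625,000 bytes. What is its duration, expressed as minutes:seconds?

14:29

Byte rate = 62,500 × 3 × 6 = 1,125,000 bytes/s.
Duration = 977,625,000 / 1,125,000 = 869 s.
869 s = 14:29.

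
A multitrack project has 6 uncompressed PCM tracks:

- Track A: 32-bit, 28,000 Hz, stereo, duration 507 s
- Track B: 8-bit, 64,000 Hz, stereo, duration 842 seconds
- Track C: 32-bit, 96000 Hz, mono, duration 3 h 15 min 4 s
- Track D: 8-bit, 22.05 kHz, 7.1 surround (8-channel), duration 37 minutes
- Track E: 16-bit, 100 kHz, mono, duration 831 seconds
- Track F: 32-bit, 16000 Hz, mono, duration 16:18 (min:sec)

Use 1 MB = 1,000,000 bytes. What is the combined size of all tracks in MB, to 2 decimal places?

5336.08 MB

Track A: 28,000 × 507 × 4 × 2 = 113,568,000 bytes.
Track B: 64,000 × 842 × 1 × 2 = 107,776,000 bytes.
Track C: 3 h 15 min 4 s = 11,704 s; 96,000 × 11,704 × 4 × 1 = 4,494,336,000 bytes.
Track D: 37 minutes = 2,220 s; 22,050 × 2,220 × 1 × 8 = 391,608,000 bytes.
Track E: 100,000 × 831 × 2 × 1 = 166,200,000 bytes.
Track F: 16:18 (min:sec) = 978 s; 16,000 × 978 × 4 × 1 = 62,592,000 bytes.
Total = 5,336,080,000 bytes = 5336.08 MB.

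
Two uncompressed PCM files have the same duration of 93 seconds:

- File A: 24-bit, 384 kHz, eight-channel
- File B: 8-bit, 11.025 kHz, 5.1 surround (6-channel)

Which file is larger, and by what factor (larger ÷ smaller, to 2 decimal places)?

File A, by a factor of 139.32

File A: 384,000 × 3 × 8 = 9,216,000 bytes/s.
File B: 11,025 × 1 × 6 = 66,150 bytes/s.
File A is larger; ratio = 857,088,000 / 6,151,950 = 139.32.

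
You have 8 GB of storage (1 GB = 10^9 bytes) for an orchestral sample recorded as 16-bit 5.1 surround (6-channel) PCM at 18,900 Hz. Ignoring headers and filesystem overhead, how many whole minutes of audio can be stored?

Uncompressed byte rate = 18,900 × 2 × 6 = 226,800 bytes/s.
Capacity = 8 × 1,000,000,000 = 8,000,000,000 bytes.
8,000,000,000 / 226,800 ≈ 35273.37 s → 587 minutes.

587 minutes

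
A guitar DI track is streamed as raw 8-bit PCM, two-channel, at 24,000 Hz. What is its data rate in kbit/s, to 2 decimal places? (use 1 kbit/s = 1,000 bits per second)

Bit rate = 24,000 × 8 × 2 = 384,000 bits/s.
= 384.00 kbit/s.

384.00 kbit/s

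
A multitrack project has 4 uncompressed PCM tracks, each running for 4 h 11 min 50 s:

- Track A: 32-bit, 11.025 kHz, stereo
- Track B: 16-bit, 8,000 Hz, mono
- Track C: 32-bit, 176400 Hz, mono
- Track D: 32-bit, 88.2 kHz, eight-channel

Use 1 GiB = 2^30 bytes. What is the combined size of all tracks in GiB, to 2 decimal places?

51.11 GiB

4 h 11 min 50 s = 15,110 s.
Track A: 11,025 × 15,110 × 4 × 2 = 1,332,702,000 bytes.
Track B: 8,000 × 15,110 × 2 × 1 = 241,760,000 bytes.
Track C: 176,400 × 15,110 × 4 × 1 = 10,661,616,000 bytes.
Track D: 88,200 × 15,110 × 4 × 8 = 42,646,464,000 bytes.
Total = 54,882,542,000 bytes = 51.11 GiB.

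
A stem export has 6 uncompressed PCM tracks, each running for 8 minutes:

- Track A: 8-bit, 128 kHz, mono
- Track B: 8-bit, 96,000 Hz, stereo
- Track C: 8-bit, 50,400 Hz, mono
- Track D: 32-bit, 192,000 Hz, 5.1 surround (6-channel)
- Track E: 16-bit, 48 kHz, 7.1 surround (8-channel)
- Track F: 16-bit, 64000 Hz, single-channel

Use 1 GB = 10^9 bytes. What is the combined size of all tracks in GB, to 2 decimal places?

2.82 GB

8 minutes = 480 s.
Track A: 128,000 × 480 × 1 × 1 = 61,440,000 bytes.
Track B: 96,000 × 480 × 1 × 2 = 92,160,000 bytes.
Track C: 50,400 × 480 × 1 × 1 = 24,192,000 bytes.
Track D: 192,000 × 480 × 4 × 6 = 2,211,840,000 bytes.
Track E: 48,000 × 480 × 2 × 8 = 368,640,000 bytes.
Track F: 64,000 × 480 × 2 × 1 = 61,440,000 bytes.
Total = 2,819,712,000 bytes = 2.82 GB.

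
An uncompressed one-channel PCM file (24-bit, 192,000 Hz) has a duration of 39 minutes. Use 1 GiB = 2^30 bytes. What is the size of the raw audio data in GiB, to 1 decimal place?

1.3 GiB

Duration = 39 minutes = 2,340 s.
Bytes = 192,000 samples/s × 2,340 s × 3 bytes/sample × 1 ch = 1,347,840,000 bytes.
1,347,840,000 / 1,073,741,824 = 1.3 GiB.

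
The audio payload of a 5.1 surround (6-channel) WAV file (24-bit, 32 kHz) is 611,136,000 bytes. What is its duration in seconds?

1,061 seconds

Byte rate = 32,000 × 3 × 6 = 576,000 bytes/s.
Duration = 611,136,000 / 576,000 = 1,061 s.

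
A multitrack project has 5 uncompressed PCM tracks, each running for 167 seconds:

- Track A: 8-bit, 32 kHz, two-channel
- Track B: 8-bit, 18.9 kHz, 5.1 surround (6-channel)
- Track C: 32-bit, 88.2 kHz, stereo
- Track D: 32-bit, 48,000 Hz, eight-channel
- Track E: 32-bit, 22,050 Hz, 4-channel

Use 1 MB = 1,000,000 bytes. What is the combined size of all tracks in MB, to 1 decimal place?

462.9 MB

Track A: 32,000 × 167 × 1 × 2 = 10,688,000 bytes.
Track B: 18,900 × 167 × 1 × 6 = 18,937,800 bytes.
Track C: 88,200 × 167 × 4 × 2 = 117,835,200 bytes.
Track D: 48,000 × 167 × 4 × 8 = 256,512,000 bytes.
Track E: 22,050 × 167 × 4 × 4 = 58,917,600 bytes.
Total = 462,890,600 bytes = 462.9 MB.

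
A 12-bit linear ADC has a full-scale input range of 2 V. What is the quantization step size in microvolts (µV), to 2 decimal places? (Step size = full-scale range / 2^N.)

488.28 µV

2 V / 2^12 = 2 / 4,096 V = 488.28 µV.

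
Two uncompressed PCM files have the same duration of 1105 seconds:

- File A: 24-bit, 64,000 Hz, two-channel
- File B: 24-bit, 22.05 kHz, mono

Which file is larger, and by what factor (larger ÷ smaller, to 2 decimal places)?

File A, by a factor of 5.80

File A: 64,000 × 3 × 2 = 384,000 bytes/s.
File B: 22,050 × 3 × 1 = 66,150 bytes/s.
File A is larger; ratio = 424,320,000 / 73,095,750 = 5.80.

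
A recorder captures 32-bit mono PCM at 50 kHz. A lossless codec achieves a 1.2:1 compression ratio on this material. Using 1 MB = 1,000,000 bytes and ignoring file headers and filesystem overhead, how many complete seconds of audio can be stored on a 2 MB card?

12 seconds

Uncompressed byte rate = 50,000 × 4 × 1 = 200,000 bytes/s.
After 1.2:1 compression, effective rate ≈ 166666.67 bytes/s.
Capacity = 2 × 1,000,000 = 2,000,000 bytes.
2,000,000 / effective rate ≈ 12 s → 12 seconds.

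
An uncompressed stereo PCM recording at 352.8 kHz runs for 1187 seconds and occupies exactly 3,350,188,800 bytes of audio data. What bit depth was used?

Bytes per sample = 3,350,188,800 / (352,800 × 1,187 × 2) = 3,350,188,800 / 837,547,200 = 4.
Bit depth = 4 × 8 = 32 bits.

32 bits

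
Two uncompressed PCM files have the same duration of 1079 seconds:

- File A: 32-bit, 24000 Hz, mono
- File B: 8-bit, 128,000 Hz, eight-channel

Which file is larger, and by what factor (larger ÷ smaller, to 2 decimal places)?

File A: 24,000 × 4 × 1 = 96,000 bytes/s.
File B: 128,000 × 1 × 8 = 1,024,000 bytes/s.
File B is larger; ratio = 1,104,896,000 / 103,584,000 = 10.67.

File B, by a factor of 10.67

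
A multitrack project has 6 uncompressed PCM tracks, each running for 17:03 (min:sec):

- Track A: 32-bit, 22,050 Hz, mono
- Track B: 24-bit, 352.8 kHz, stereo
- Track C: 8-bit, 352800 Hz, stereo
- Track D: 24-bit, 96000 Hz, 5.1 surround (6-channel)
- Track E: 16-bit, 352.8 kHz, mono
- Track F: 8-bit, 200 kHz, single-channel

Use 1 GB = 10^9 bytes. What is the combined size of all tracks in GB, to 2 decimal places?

17:03 (min:sec) = 1,023 s.
Track A: 22,050 × 1,023 × 4 × 1 = 90,228,600 bytes.
Track B: 352,800 × 1,023 × 3 × 2 = 2,165,486,400 bytes.
Track C: 352,800 × 1,023 × 1 × 2 = 721,828,800 bytes.
Track D: 96,000 × 1,023 × 3 × 6 = 1,767,744,000 bytes.
Track E: 352,800 × 1,023 × 2 × 1 = 721,828,800 bytes.
Track F: 200,000 × 1,023 × 1 × 1 = 204,600,000 bytes.
Total = 5,671,716,600 bytes = 5.67 GB.

5.67 GB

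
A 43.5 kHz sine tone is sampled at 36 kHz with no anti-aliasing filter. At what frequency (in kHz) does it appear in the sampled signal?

Nyquist = 36,000/2 = 18,000 Hz; 43,500 Hz exceeds it.
Alias = |43,500 − 1×36,000| = |43,500 − 36,000| = 7,500 Hz = 7.5 kHz.

7.5 kHz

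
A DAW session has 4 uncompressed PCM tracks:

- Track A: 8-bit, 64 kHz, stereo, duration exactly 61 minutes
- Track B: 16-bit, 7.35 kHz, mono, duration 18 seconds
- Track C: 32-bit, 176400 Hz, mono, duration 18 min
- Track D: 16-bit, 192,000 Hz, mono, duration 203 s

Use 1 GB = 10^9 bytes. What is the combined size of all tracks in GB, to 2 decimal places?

1.31 GB

Track A: exactly 61 minutes = 3,660 s; 64,000 × 3,660 × 1 × 2 = 468,480,000 bytes.
Track B: 7,350 × 18 × 2 × 1 = 264,600 bytes.
Track C: 18 min = 1,080 s; 176,400 × 1,080 × 4 × 1 = 762,048,000 bytes.
Track D: 192,000 × 203 × 2 × 1 = 77,952,000 bytes.
Total = 1,308,744,600 bytes = 1.31 GB.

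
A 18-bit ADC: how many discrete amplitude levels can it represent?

262,144 levels

2^18 = 262,144.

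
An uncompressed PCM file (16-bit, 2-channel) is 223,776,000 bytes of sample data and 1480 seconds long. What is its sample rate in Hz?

37,800 Hz

Bytes = sample_rate × seconds × bytes_per_sample × channels.
sample_rate = 223,776,000 / (1,480 × 2 × 2) = 223,776,000 / 5,920 = 37,800 Hz.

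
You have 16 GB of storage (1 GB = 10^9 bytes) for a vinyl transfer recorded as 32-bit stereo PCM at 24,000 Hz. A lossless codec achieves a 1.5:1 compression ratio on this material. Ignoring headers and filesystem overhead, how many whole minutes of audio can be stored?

Uncompressed byte rate = 24,000 × 4 × 2 = 192,000 bytes/s.
After 1.5:1 compression, effective rate ≈ 128000 bytes/s.
Capacity = 16 × 1,000,000,000 = 16,000,000,000 bytes.
16,000,000,000 / effective rate ≈ 125000 s → 2,083 minutes.

2,083 minutes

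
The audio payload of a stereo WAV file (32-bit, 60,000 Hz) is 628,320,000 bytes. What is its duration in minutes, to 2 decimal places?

Byte rate = 60,000 × 4 × 2 = 480,000 bytes/s.
Duration = 628,320,000 / 480,000 = 1,309 s.
1,309 s / 60 = 21.82 minutes.

21.82 minutes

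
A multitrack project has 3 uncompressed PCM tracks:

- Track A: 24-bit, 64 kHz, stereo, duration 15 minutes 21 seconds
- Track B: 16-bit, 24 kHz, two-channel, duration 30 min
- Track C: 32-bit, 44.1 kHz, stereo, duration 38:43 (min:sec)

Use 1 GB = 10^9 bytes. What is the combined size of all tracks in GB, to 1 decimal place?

1.3 GB

Track A: 15 minutes 21 seconds = 921 s; 64,000 × 921 × 3 × 2 = 353,664,000 bytes.
Track B: 30 min = 1,800 s; 24,000 × 1,800 × 2 × 2 = 172,800,000 bytes.
Track C: 38:43 (min:sec) = 2,323 s; 44,100 × 2,323 × 4 × 2 = 819,554,400 bytes.
Total = 1,346,018,400 bytes = 1.3 GB.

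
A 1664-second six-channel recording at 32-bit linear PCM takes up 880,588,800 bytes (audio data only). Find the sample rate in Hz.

22,050 Hz

Bytes = sample_rate × seconds × bytes_per_sample × channels.
sample_rate = 880,588,800 / (1,664 × 4 × 6) = 880,588,800 / 39,936 = 22,050 Hz.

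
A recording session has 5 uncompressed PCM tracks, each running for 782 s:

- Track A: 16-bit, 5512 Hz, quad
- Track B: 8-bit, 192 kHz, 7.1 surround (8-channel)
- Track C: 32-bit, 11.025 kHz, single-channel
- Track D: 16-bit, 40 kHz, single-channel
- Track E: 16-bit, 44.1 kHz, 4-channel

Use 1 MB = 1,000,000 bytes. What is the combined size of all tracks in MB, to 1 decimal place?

1608.6 MB

Track A: 5,512 × 782 × 2 × 4 = 34,483,072 bytes.
Track B: 192,000 × 782 × 1 × 8 = 1,201,152,000 bytes.
Track C: 11,025 × 782 × 4 × 1 = 34,486,200 bytes.
Track D: 40,000 × 782 × 2 × 1 = 62,560,000 bytes.
Track E: 44,100 × 782 × 2 × 4 = 275,889,600 bytes.
Total = 1,608,570,872 bytes = 1608.6 MB.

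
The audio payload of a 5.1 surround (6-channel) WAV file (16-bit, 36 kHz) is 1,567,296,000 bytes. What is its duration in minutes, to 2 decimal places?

Byte rate = 36,000 × 2 × 6 = 432,000 bytes/s.
Duration = 1,567,296,000 / 432,000 = 3,628 s.
3,628 s / 60 = 60.47 minutes.

60.47 minutes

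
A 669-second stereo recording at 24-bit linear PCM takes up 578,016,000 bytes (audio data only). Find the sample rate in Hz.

144,000 Hz

Bytes = sample_rate × seconds × bytes_per_sample × channels.
sample_rate = 578,016,000 / (669 × 3 × 2) = 578,016,000 / 4,014 = 144,000 Hz.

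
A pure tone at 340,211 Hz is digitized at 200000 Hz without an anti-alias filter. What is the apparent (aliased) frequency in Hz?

59,789 Hz

Nyquist = 200,000/2 = 100,000 Hz; 340,211 Hz exceeds it.
Alias = |340,211 − 2×200,000| = |340,211 − 400,000| = 59,789 Hz.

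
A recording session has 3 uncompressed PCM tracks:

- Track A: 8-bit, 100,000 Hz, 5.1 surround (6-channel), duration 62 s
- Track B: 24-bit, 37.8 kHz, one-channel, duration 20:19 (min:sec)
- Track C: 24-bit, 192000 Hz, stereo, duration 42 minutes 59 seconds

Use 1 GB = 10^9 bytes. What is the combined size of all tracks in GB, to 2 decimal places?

Track A: 100,000 × 62 × 1 × 6 = 37,200,000 bytes.
Track B: 20:19 (min:sec) = 1,219 s; 37,800 × 1,219 × 3 × 1 = 138,234,600 bytes.
Track C: 42 minutes 59 seconds = 2,579 s; 192,000 × 2,579 × 3 × 2 = 2,971,008,000 bytes.
Total = 3,146,442,600 bytes = 3.15 GB.

3.15 GB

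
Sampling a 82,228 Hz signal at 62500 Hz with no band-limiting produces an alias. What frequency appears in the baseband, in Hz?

19,728 Hz

Nyquist = 62,500/2 = 31,250 Hz; 82,228 Hz exceeds it.
Alias = |82,228 − 1×62,500| = |82,228 − 62,500| = 19,728 Hz.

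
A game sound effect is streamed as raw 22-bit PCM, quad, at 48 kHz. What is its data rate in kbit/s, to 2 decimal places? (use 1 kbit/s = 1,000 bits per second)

4224.00 kbit/s

Bit rate = 48,000 × 22 × 4 = 4,224,000 bits/s.
= 4224.00 kbit/s.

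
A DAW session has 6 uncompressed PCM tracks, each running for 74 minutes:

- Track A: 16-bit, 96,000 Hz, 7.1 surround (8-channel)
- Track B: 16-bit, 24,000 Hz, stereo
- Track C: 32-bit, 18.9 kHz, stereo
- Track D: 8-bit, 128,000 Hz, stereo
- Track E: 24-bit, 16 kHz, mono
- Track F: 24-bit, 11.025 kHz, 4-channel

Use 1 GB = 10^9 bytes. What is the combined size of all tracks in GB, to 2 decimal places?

9.85 GB

74 minutes = 4,440 s.
Track A: 96,000 × 4,440 × 2 × 8 = 6,819,840,000 bytes.
Track B: 24,000 × 4,440 × 2 × 2 = 426,240,000 bytes.
Track C: 18,900 × 4,440 × 4 × 2 = 671,328,000 bytes.
Track D: 128,000 × 4,440 × 1 × 2 = 1,136,640,000 bytes.
Track E: 16,000 × 4,440 × 3 × 1 = 213,120,000 bytes.
Track F: 11,025 × 4,440 × 3 × 4 = 587,412,000 bytes.
Total = 9,854,580,000 bytes = 9.85 GB.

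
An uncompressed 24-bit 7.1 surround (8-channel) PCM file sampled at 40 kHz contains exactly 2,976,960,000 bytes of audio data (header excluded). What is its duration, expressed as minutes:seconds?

Byte rate = 40,000 × 3 × 8 = 960,000 bytes/s.
Duration = 2,976,960,000 / 960,000 = 3,101 s.
3,101 s = 51:41.

51:41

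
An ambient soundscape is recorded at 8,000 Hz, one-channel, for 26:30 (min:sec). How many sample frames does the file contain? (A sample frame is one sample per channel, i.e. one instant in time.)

12,720,000 sample frames

26:30 (min:sec) = 1,590 s.
8,000 samples/s × 1,590 s = 12,720,000 frames.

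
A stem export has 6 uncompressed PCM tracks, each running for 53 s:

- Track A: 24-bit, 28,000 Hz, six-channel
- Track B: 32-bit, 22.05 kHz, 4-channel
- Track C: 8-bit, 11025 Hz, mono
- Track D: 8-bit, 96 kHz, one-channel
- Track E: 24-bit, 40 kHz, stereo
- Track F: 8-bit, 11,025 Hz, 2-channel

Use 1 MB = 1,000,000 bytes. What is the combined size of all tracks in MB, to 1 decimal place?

65.0 MB

Track A: 28,000 × 53 × 3 × 6 = 26,712,000 bytes.
Track B: 22,050 × 53 × 4 × 4 = 18,698,400 bytes.
Track C: 11,025 × 53 × 1 × 1 = 584,325 bytes.
Track D: 96,000 × 53 × 1 × 1 = 5,088,000 bytes.
Track E: 40,000 × 53 × 3 × 2 = 12,720,000 bytes.
Track F: 11,025 × 53 × 1 × 2 = 1,168,650 bytes.
Total = 64,971,375 bytes = 65.0 MB.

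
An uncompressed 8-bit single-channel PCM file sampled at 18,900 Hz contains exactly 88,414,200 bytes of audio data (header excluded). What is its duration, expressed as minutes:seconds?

77:58

Byte rate = 18,900 × 1 × 1 = 18,900 bytes/s.
Duration = 88,414,200 / 18,900 = 4,678 s.
4,678 s = 77:58.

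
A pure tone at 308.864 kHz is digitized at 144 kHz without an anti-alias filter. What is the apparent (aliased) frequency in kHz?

Nyquist = 144,000/2 = 72,000 Hz; 308,864 Hz exceeds it.
Alias = |308,864 − 2×144,000| = |308,864 − 288,000| = 20,864 Hz = 20.864 kHz.

20.864 kHz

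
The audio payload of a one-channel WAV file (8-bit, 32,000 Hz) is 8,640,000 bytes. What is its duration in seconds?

270 seconds

Byte rate = 32,000 × 1 × 1 = 32,000 bytes/s.
Duration = 8,640,000 / 32,000 = 270 s.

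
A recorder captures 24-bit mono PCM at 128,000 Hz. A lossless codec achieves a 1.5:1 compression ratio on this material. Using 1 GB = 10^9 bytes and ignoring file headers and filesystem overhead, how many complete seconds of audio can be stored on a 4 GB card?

Uncompressed byte rate = 128,000 × 3 × 1 = 384,000 bytes/s.
After 1.5:1 compression, effective rate ≈ 256000 bytes/s.
Capacity = 4 × 1,000,000,000 = 4,000,000,000 bytes.
4,000,000,000 / effective rate ≈ 15625 s → 15,625 seconds.

15,625 seconds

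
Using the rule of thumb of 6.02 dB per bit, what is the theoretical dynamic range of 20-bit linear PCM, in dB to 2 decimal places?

120.40 dB

20 × 6.02 = 120.40 dB.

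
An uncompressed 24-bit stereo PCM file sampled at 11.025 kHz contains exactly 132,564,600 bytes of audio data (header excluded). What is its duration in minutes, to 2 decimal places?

33.40 minutes

Byte rate = 11,025 × 3 × 2 = 66,150 bytes/s.
Duration = 132,564,600 / 66,150 = 2,004 s.
2,004 s / 60 = 33.40 minutes.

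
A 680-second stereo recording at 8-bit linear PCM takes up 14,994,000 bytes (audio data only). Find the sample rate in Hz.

11,025 Hz

Bytes = sample_rate × seconds × bytes_per_sample × channels.
sample_rate = 14,994,000 / (680 × 1 × 2) = 14,994,000 / 1,360 = 11,025 Hz.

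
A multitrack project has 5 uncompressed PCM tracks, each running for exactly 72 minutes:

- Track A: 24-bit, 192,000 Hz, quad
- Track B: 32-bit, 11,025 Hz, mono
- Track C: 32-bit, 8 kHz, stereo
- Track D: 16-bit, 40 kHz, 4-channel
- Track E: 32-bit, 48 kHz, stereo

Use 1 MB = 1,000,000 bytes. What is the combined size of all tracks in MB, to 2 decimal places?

13461.55 MB

exactly 72 minutes = 4,320 s.
Track A: 192,000 × 4,320 × 3 × 4 = 9,953,280,000 bytes.
Track B: 11,025 × 4,320 × 4 × 1 = 190,512,000 bytes.
Track C: 8,000 × 4,320 × 4 × 2 = 276,480,000 bytes.
Track D: 40,000 × 4,320 × 2 × 4 = 1,382,400,000 bytes.
Track E: 48,000 × 4,320 × 4 × 2 = 1,658,880,000 bytes.
Total = 13,461,552,000 bytes = 13461.55 MB.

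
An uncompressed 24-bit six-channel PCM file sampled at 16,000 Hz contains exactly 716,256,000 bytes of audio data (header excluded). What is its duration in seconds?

Byte rate = 16,000 × 3 × 6 = 288,000 bytes/s.
Duration = 716,256,000 / 288,000 = 2,487 s.

2,487 seconds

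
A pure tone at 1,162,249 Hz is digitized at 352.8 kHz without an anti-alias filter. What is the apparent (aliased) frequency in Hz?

Nyquist = 352,800/2 = 176,400 Hz; 1,162,249 Hz exceeds it.
Alias = |1,162,249 − 3×352,800| = |1,162,249 − 1,058,400| = 103,849 Hz.

103,849 Hz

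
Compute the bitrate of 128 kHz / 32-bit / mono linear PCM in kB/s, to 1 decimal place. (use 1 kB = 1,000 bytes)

512.0 kB/s

Bit rate = 128,000 × 32 × 1 = 4,096,000 bits/s.
4,096,000 / 8 = 512,000 B/s = 512.0 kB/s.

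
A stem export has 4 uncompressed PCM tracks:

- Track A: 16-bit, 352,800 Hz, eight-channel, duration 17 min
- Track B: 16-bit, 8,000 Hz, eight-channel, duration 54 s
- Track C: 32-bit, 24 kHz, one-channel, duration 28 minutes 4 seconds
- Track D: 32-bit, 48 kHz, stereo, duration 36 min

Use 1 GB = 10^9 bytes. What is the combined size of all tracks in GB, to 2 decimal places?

6.76 GB

Track A: 17 min = 1,020 s; 352,800 × 1,020 × 2 × 8 = 5,757,696,000 bytes.
Track B: 8,000 × 54 × 2 × 8 = 6,912,000 bytes.
Track C: 28 minutes 4 seconds = 1,684 s; 24,000 × 1,684 × 4 × 1 = 161,664,000 bytes.
Track D: 36 min = 2,160 s; 48,000 × 2,160 × 4 × 2 = 829,440,000 bytes.
Total = 6,755,712,000 bytes = 6.76 GB.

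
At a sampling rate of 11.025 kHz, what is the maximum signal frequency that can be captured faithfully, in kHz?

Nyquist frequency = sample rate / 2 = 11,025 / 2 = 5.5125 kHz.

5.5125 kHz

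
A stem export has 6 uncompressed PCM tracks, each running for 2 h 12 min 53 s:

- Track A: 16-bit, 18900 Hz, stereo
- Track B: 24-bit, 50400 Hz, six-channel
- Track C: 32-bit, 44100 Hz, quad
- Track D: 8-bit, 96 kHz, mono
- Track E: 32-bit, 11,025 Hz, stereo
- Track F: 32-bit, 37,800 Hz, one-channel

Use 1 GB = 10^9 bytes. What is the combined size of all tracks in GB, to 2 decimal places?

2 h 12 min 53 s = 7,973 s.
Track A: 18,900 × 7,973 × 2 × 2 = 602,758,800 bytes.
Track B: 50,400 × 7,973 × 3 × 6 = 7,233,105,600 bytes.
Track C: 44,100 × 7,973 × 4 × 4 = 5,625,748,800 bytes.
Track D: 96,000 × 7,973 × 1 × 1 = 765,408,000 bytes.
Track E: 11,025 × 7,973 × 4 × 2 = 703,218,600 bytes.
Track F: 37,800 × 7,973 × 4 × 1 = 1,205,517,600 bytes.
Total = 16,135,757,400 bytes = 16.14 GB.

16.14 GB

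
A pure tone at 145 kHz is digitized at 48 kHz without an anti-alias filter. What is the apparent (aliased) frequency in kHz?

1 kHz

Nyquist = 48,000/2 = 24,000 Hz; 145,000 Hz exceeds it.
Alias = |145,000 − 3×48,000| = |145,000 − 144,000| = 1,000 Hz = 1 kHz.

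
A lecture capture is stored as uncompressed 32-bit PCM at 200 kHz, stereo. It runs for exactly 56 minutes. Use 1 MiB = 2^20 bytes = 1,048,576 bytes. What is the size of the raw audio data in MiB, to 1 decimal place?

Duration = exactly 56 minutes = 3,360 s.
Bytes = 200,000 samples/s × 3,360 s × 4 bytes/sample × 2 ch = 5,376,000,000 bytes.
5,376,000,000 / 1,048,576 = 5127.0 MiB.

5127.0 MiB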